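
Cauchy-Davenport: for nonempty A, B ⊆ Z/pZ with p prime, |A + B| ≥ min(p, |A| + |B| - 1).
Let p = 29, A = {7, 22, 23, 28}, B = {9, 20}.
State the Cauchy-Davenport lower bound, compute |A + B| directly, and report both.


Cauchy-Davenport: |A + B| ≥ min(p, |A| + |B| - 1) for A, B nonempty in Z/pZ.
|A| = 4, |B| = 2, p = 29.
CD lower bound = min(29, 4 + 2 - 1) = min(29, 5) = 5.
Compute A + B mod 29 directly:
a = 7: 7+9=16, 7+20=27
a = 22: 22+9=2, 22+20=13
a = 23: 23+9=3, 23+20=14
a = 28: 28+9=8, 28+20=19
A + B = {2, 3, 8, 13, 14, 16, 19, 27}, so |A + B| = 8.
Verify: 8 ≥ 5? Yes ✓.

CD lower bound = 5, actual |A + B| = 8.


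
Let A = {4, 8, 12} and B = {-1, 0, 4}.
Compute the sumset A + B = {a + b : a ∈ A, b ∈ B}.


A + B = {a + b : a ∈ A, b ∈ B}.
Enumerate all |A|·|B| = 3·3 = 9 pairs (a, b) and collect distinct sums.
a = 4: 4+-1=3, 4+0=4, 4+4=8
a = 8: 8+-1=7, 8+0=8, 8+4=12
a = 12: 12+-1=11, 12+0=12, 12+4=16
Collecting distinct sums: A + B = {3, 4, 7, 8, 11, 12, 16}
|A + B| = 7

A + B = {3, 4, 7, 8, 11, 12, 16}


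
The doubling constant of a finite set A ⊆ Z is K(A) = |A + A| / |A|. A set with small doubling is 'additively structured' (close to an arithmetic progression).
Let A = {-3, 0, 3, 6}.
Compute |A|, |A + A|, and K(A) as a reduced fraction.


|A| = 4.
Compute A + A by enumerating all 16 pairs.
A + A = {-6, -3, 0, 3, 6, 9, 12}, so |A + A| = 7.
K = |A + A| / |A| = 7/4 (already in lowest terms) ≈ 1.7500.
Reference: AP of size 4 gives K = 7/4 ≈ 1.7500; a fully generic set of size 4 gives K ≈ 2.5000.

|A| = 4, |A + A| = 7, K = 7/4.


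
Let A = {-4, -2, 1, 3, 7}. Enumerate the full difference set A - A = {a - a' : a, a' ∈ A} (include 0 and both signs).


A - A = {a - a' : a, a' ∈ A}.
Compute a - a' for each ordered pair (a, a'):
a = -4: -4--4=0, -4--2=-2, -4-1=-5, -4-3=-7, -4-7=-11
a = -2: -2--4=2, -2--2=0, -2-1=-3, -2-3=-5, -2-7=-9
a = 1: 1--4=5, 1--2=3, 1-1=0, 1-3=-2, 1-7=-6
a = 3: 3--4=7, 3--2=5, 3-1=2, 3-3=0, 3-7=-4
a = 7: 7--4=11, 7--2=9, 7-1=6, 7-3=4, 7-7=0
Collecting distinct values (and noting 0 appears from a-a):
A - A = {-11, -9, -7, -6, -5, -4, -3, -2, 0, 2, 3, 4, 5, 6, 7, 9, 11}
|A - A| = 17

A - A = {-11, -9, -7, -6, -5, -4, -3, -2, 0, 2, 3, 4, 5, 6, 7, 9, 11}


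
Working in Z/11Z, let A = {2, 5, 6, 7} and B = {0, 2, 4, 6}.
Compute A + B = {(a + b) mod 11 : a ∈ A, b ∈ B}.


Work in Z/11Z: reduce every sum a + b modulo 11.
Enumerate all 16 pairs:
a = 2: 2+0=2, 2+2=4, 2+4=6, 2+6=8
a = 5: 5+0=5, 5+2=7, 5+4=9, 5+6=0
a = 6: 6+0=6, 6+2=8, 6+4=10, 6+6=1
a = 7: 7+0=7, 7+2=9, 7+4=0, 7+6=2
Distinct residues collected: {0, 1, 2, 4, 5, 6, 7, 8, 9, 10}
|A + B| = 10 (out of 11 total residues).

A + B = {0, 1, 2, 4, 5, 6, 7, 8, 9, 10}


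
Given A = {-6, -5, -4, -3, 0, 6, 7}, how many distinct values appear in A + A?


A + A = {a + a' : a, a' ∈ A}; |A| = 7.
General bounds: 2|A| - 1 ≤ |A + A| ≤ |A|(|A|+1)/2, i.e. 13 ≤ |A + A| ≤ 28.
Lower bound 2|A|-1 is attained iff A is an arithmetic progression.
Enumerate sums a + a' for a ≤ a' (symmetric, so this suffices):
a = -6: -6+-6=-12, -6+-5=-11, -6+-4=-10, -6+-3=-9, -6+0=-6, -6+6=0, -6+7=1
a = -5: -5+-5=-10, -5+-4=-9, -5+-3=-8, -5+0=-5, -5+6=1, -5+7=2
a = -4: -4+-4=-8, -4+-3=-7, -4+0=-4, -4+6=2, -4+7=3
a = -3: -3+-3=-6, -3+0=-3, -3+6=3, -3+7=4
a = 0: 0+0=0, 0+6=6, 0+7=7
a = 6: 6+6=12, 6+7=13
a = 7: 7+7=14
Distinct sums: {-12, -11, -10, -9, -8, -7, -6, -5, -4, -3, 0, 1, 2, 3, 4, 6, 7, 12, 13, 14}
|A + A| = 20

|A + A| = 20


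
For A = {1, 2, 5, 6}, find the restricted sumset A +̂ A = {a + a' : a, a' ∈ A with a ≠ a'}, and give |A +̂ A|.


Restricted sumset: A +̂ A = {a + a' : a ∈ A, a' ∈ A, a ≠ a'}.
Equivalently, take A + A and drop any sum 2a that is achievable ONLY as a + a for a ∈ A (i.e. sums representable only with equal summands).
Enumerate pairs (a, a') with a < a' (symmetric, so each unordered pair gives one sum; this covers all a ≠ a'):
  1 + 2 = 3
  1 + 5 = 6
  1 + 6 = 7
  2 + 5 = 7
  2 + 6 = 8
  5 + 6 = 11
Collected distinct sums: {3, 6, 7, 8, 11}
|A +̂ A| = 5
(Reference bound: |A +̂ A| ≥ 2|A| - 3 for |A| ≥ 2, with |A| = 4 giving ≥ 5.)

|A +̂ A| = 5


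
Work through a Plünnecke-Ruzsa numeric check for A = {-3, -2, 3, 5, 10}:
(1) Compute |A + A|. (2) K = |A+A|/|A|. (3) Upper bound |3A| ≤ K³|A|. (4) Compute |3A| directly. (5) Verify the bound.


|A| = 5.
Step 1: Compute A + A by enumerating all 25 pairs.
A + A = {-6, -5, -4, 0, 1, 2, 3, 6, 7, 8, 10, 13, 15, 20}, so |A + A| = 14.
Step 2: Doubling constant K = |A + A|/|A| = 14/5 = 14/5 ≈ 2.8000.
Step 3: Plünnecke-Ruzsa gives |3A| ≤ K³·|A| = (2.8000)³ · 5 ≈ 109.7600.
Step 4: Compute 3A = A + A + A directly by enumerating all triples (a,b,c) ∈ A³; |3A| = 28.
Step 5: Check 28 ≤ 109.7600? Yes ✓.

K = 14/5, Plünnecke-Ruzsa bound K³|A| ≈ 109.7600, |3A| = 28, inequality holds.


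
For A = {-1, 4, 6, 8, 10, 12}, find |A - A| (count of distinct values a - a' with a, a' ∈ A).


A - A = {a - a' : a, a' ∈ A}; |A| = 6.
Bounds: 2|A|-1 ≤ |A - A| ≤ |A|² - |A| + 1, i.e. 11 ≤ |A - A| ≤ 31.
Note: 0 ∈ A - A always (from a - a). The set is symmetric: if d ∈ A - A then -d ∈ A - A.
Enumerate nonzero differences d = a - a' with a > a' (then include -d):
Positive differences: {2, 4, 5, 6, 7, 8, 9, 11, 13}
Full difference set: {0} ∪ (positive diffs) ∪ (negative diffs).
|A - A| = 1 + 2·9 = 19 (matches direct enumeration: 19).

|A - A| = 19


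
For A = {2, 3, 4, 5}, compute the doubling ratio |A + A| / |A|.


|A| = 4.
Compute A + A by enumerating all 16 pairs.
A + A = {4, 5, 6, 7, 8, 9, 10}, so |A + A| = 7.
K = |A + A| / |A| = 7/4 (already in lowest terms) ≈ 1.7500.
Reference: AP of size 4 gives K = 7/4 ≈ 1.7500; a fully generic set of size 4 gives K ≈ 2.5000.

|A| = 4, |A + A| = 7, K = 7/4.


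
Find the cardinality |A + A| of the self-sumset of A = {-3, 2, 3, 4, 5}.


A + A = {a + a' : a, a' ∈ A}; |A| = 5.
General bounds: 2|A| - 1 ≤ |A + A| ≤ |A|(|A|+1)/2, i.e. 9 ≤ |A + A| ≤ 15.
Lower bound 2|A|-1 is attained iff A is an arithmetic progression.
Enumerate sums a + a' for a ≤ a' (symmetric, so this suffices):
a = -3: -3+-3=-6, -3+2=-1, -3+3=0, -3+4=1, -3+5=2
a = 2: 2+2=4, 2+3=5, 2+4=6, 2+5=7
a = 3: 3+3=6, 3+4=7, 3+5=8
a = 4: 4+4=8, 4+5=9
a = 5: 5+5=10
Distinct sums: {-6, -1, 0, 1, 2, 4, 5, 6, 7, 8, 9, 10}
|A + A| = 12

|A + A| = 12


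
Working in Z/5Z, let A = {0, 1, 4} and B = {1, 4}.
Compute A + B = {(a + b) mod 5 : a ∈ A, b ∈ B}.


Work in Z/5Z: reduce every sum a + b modulo 5.
Enumerate all 6 pairs:
a = 0: 0+1=1, 0+4=4
a = 1: 1+1=2, 1+4=0
a = 4: 4+1=0, 4+4=3
Distinct residues collected: {0, 1, 2, 3, 4}
|A + B| = 5 (out of 5 total residues).

A + B = {0, 1, 2, 3, 4}


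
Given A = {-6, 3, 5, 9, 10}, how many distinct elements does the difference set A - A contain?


A - A = {a - a' : a, a' ∈ A}; |A| = 5.
Bounds: 2|A|-1 ≤ |A - A| ≤ |A|² - |A| + 1, i.e. 9 ≤ |A - A| ≤ 21.
Note: 0 ∈ A - A always (from a - a). The set is symmetric: if d ∈ A - A then -d ∈ A - A.
Enumerate nonzero differences d = a - a' with a > a' (then include -d):
Positive differences: {1, 2, 4, 5, 6, 7, 9, 11, 15, 16}
Full difference set: {0} ∪ (positive diffs) ∪ (negative diffs).
|A - A| = 1 + 2·10 = 21 (matches direct enumeration: 21).

|A - A| = 21


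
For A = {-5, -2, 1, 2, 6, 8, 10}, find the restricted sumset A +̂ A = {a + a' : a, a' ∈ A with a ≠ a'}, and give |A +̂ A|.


Restricted sumset: A +̂ A = {a + a' : a ∈ A, a' ∈ A, a ≠ a'}.
Equivalently, take A + A and drop any sum 2a that is achievable ONLY as a + a for a ∈ A (i.e. sums representable only with equal summands).
Enumerate pairs (a, a') with a < a' (symmetric, so each unordered pair gives one sum; this covers all a ≠ a'):
  -5 + -2 = -7
  -5 + 1 = -4
  -5 + 2 = -3
  -5 + 6 = 1
  -5 + 8 = 3
  -5 + 10 = 5
  -2 + 1 = -1
  -2 + 2 = 0
  -2 + 6 = 4
  -2 + 8 = 6
  -2 + 10 = 8
  1 + 2 = 3
  1 + 6 = 7
  1 + 8 = 9
  1 + 10 = 11
  2 + 6 = 8
  2 + 8 = 10
  2 + 10 = 12
  6 + 8 = 14
  6 + 10 = 16
  8 + 10 = 18
Collected distinct sums: {-7, -4, -3, -1, 0, 1, 3, 4, 5, 6, 7, 8, 9, 10, 11, 12, 14, 16, 18}
|A +̂ A| = 19
(Reference bound: |A +̂ A| ≥ 2|A| - 3 for |A| ≥ 2, with |A| = 7 giving ≥ 11.)

|A +̂ A| = 19


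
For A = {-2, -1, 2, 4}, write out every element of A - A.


A - A = {a - a' : a, a' ∈ A}.
Compute a - a' for each ordered pair (a, a'):
a = -2: -2--2=0, -2--1=-1, -2-2=-4, -2-4=-6
a = -1: -1--2=1, -1--1=0, -1-2=-3, -1-4=-5
a = 2: 2--2=4, 2--1=3, 2-2=0, 2-4=-2
a = 4: 4--2=6, 4--1=5, 4-2=2, 4-4=0
Collecting distinct values (and noting 0 appears from a-a):
A - A = {-6, -5, -4, -3, -2, -1, 0, 1, 2, 3, 4, 5, 6}
|A - A| = 13

A - A = {-6, -5, -4, -3, -2, -1, 0, 1, 2, 3, 4, 5, 6}


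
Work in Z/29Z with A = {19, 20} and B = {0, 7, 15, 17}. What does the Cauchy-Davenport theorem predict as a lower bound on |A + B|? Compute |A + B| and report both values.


Cauchy-Davenport: |A + B| ≥ min(p, |A| + |B| - 1) for A, B nonempty in Z/pZ.
|A| = 2, |B| = 4, p = 29.
CD lower bound = min(29, 2 + 4 - 1) = min(29, 5) = 5.
Compute A + B mod 29 directly:
a = 19: 19+0=19, 19+7=26, 19+15=5, 19+17=7
a = 20: 20+0=20, 20+7=27, 20+15=6, 20+17=8
A + B = {5, 6, 7, 8, 19, 20, 26, 27}, so |A + B| = 8.
Verify: 8 ≥ 5? Yes ✓.

CD lower bound = 5, actual |A + B| = 8.


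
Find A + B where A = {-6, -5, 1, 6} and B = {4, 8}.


A + B = {a + b : a ∈ A, b ∈ B}.
Enumerate all |A|·|B| = 4·2 = 8 pairs (a, b) and collect distinct sums.
a = -6: -6+4=-2, -6+8=2
a = -5: -5+4=-1, -5+8=3
a = 1: 1+4=5, 1+8=9
a = 6: 6+4=10, 6+8=14
Collecting distinct sums: A + B = {-2, -1, 2, 3, 5, 9, 10, 14}
|A + B| = 8

A + B = {-2, -1, 2, 3, 5, 9, 10, 14}


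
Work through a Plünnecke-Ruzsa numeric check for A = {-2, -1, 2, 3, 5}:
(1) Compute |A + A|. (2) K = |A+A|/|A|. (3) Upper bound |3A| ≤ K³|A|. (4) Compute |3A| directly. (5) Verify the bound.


|A| = 5.
Step 1: Compute A + A by enumerating all 25 pairs.
A + A = {-4, -3, -2, 0, 1, 2, 3, 4, 5, 6, 7, 8, 10}, so |A + A| = 13.
Step 2: Doubling constant K = |A + A|/|A| = 13/5 = 13/5 ≈ 2.6000.
Step 3: Plünnecke-Ruzsa gives |3A| ≤ K³·|A| = (2.6000)³ · 5 ≈ 87.8800.
Step 4: Compute 3A = A + A + A directly by enumerating all triples (a,b,c) ∈ A³; |3A| = 21.
Step 5: Check 21 ≤ 87.8800? Yes ✓.

K = 13/5, Plünnecke-Ruzsa bound K³|A| ≈ 87.8800, |3A| = 21, inequality holds.


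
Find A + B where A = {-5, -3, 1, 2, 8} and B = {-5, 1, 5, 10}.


A + B = {a + b : a ∈ A, b ∈ B}.
Enumerate all |A|·|B| = 5·4 = 20 pairs (a, b) and collect distinct sums.
a = -5: -5+-5=-10, -5+1=-4, -5+5=0, -5+10=5
a = -3: -3+-5=-8, -3+1=-2, -3+5=2, -3+10=7
a = 1: 1+-5=-4, 1+1=2, 1+5=6, 1+10=11
a = 2: 2+-5=-3, 2+1=3, 2+5=7, 2+10=12
a = 8: 8+-5=3, 8+1=9, 8+5=13, 8+10=18
Collecting distinct sums: A + B = {-10, -8, -4, -3, -2, 0, 2, 3, 5, 6, 7, 9, 11, 12, 13, 18}
|A + B| = 16

A + B = {-10, -8, -4, -3, -2, 0, 2, 3, 5, 6, 7, 9, 11, 12, 13, 18}


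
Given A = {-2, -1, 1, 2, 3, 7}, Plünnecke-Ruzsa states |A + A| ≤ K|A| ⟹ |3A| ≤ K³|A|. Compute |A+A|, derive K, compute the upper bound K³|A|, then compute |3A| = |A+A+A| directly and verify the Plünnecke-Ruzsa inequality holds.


|A| = 6.
Step 1: Compute A + A by enumerating all 36 pairs.
A + A = {-4, -3, -2, -1, 0, 1, 2, 3, 4, 5, 6, 8, 9, 10, 14}, so |A + A| = 15.
Step 2: Doubling constant K = |A + A|/|A| = 15/6 = 15/6 ≈ 2.5000.
Step 3: Plünnecke-Ruzsa gives |3A| ≤ K³·|A| = (2.5000)³ · 6 ≈ 93.7500.
Step 4: Compute 3A = A + A + A directly by enumerating all triples (a,b,c) ∈ A³; |3A| = 24.
Step 5: Check 24 ≤ 93.7500? Yes ✓.

K = 15/6, Plünnecke-Ruzsa bound K³|A| ≈ 93.7500, |3A| = 24, inequality holds.


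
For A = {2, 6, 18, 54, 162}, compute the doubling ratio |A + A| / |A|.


|A| = 5.
Compute A + A by enumerating all 25 pairs.
A + A = {4, 8, 12, 20, 24, 36, 56, 60, 72, 108, 164, 168, 180, 216, 324}, so |A + A| = 15.
K = |A + A| / |A| = 15/5 = 3/1 ≈ 3.0000.
Reference: AP of size 5 gives K = 9/5 ≈ 1.8000; a fully generic set of size 5 gives K ≈ 3.0000.

|A| = 5, |A + A| = 15, K = 15/5 = 3/1.


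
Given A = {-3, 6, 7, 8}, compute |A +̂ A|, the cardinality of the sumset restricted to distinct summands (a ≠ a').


Restricted sumset: A +̂ A = {a + a' : a ∈ A, a' ∈ A, a ≠ a'}.
Equivalently, take A + A and drop any sum 2a that is achievable ONLY as a + a for a ∈ A (i.e. sums representable only with equal summands).
Enumerate pairs (a, a') with a < a' (symmetric, so each unordered pair gives one sum; this covers all a ≠ a'):
  -3 + 6 = 3
  -3 + 7 = 4
  -3 + 8 = 5
  6 + 7 = 13
  6 + 8 = 14
  7 + 8 = 15
Collected distinct sums: {3, 4, 5, 13, 14, 15}
|A +̂ A| = 6
(Reference bound: |A +̂ A| ≥ 2|A| - 3 for |A| ≥ 2, with |A| = 4 giving ≥ 5.)

|A +̂ A| = 6


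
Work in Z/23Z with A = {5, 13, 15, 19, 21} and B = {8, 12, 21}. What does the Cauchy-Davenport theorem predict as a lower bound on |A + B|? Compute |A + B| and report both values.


Cauchy-Davenport: |A + B| ≥ min(p, |A| + |B| - 1) for A, B nonempty in Z/pZ.
|A| = 5, |B| = 3, p = 23.
CD lower bound = min(23, 5 + 3 - 1) = min(23, 7) = 7.
Compute A + B mod 23 directly:
a = 5: 5+8=13, 5+12=17, 5+21=3
a = 13: 13+8=21, 13+12=2, 13+21=11
a = 15: 15+8=0, 15+12=4, 15+21=13
a = 19: 19+8=4, 19+12=8, 19+21=17
a = 21: 21+8=6, 21+12=10, 21+21=19
A + B = {0, 2, 3, 4, 6, 8, 10, 11, 13, 17, 19, 21}, so |A + B| = 12.
Verify: 12 ≥ 7? Yes ✓.

CD lower bound = 7, actual |A + B| = 12.


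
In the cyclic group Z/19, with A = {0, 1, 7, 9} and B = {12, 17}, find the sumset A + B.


Work in Z/19Z: reduce every sum a + b modulo 19.
Enumerate all 8 pairs:
a = 0: 0+12=12, 0+17=17
a = 1: 1+12=13, 1+17=18
a = 7: 7+12=0, 7+17=5
a = 9: 9+12=2, 9+17=7
Distinct residues collected: {0, 2, 5, 7, 12, 13, 17, 18}
|A + B| = 8 (out of 19 total residues).

A + B = {0, 2, 5, 7, 12, 13, 17, 18}


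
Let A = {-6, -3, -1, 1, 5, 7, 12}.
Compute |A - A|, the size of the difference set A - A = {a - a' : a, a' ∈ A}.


A - A = {a - a' : a, a' ∈ A}; |A| = 7.
Bounds: 2|A|-1 ≤ |A - A| ≤ |A|² - |A| + 1, i.e. 13 ≤ |A - A| ≤ 43.
Note: 0 ∈ A - A always (from a - a). The set is symmetric: if d ∈ A - A then -d ∈ A - A.
Enumerate nonzero differences d = a - a' with a > a' (then include -d):
Positive differences: {2, 3, 4, 5, 6, 7, 8, 10, 11, 13, 15, 18}
Full difference set: {0} ∪ (positive diffs) ∪ (negative diffs).
|A - A| = 1 + 2·12 = 25 (matches direct enumeration: 25).

|A - A| = 25


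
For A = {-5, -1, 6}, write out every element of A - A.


A - A = {a - a' : a, a' ∈ A}.
Compute a - a' for each ordered pair (a, a'):
a = -5: -5--5=0, -5--1=-4, -5-6=-11
a = -1: -1--5=4, -1--1=0, -1-6=-7
a = 6: 6--5=11, 6--1=7, 6-6=0
Collecting distinct values (and noting 0 appears from a-a):
A - A = {-11, -7, -4, 0, 4, 7, 11}
|A - A| = 7

A - A = {-11, -7, -4, 0, 4, 7, 11}


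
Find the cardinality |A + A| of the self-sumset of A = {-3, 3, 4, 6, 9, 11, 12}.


A + A = {a + a' : a, a' ∈ A}; |A| = 7.
General bounds: 2|A| - 1 ≤ |A + A| ≤ |A|(|A|+1)/2, i.e. 13 ≤ |A + A| ≤ 28.
Lower bound 2|A|-1 is attained iff A is an arithmetic progression.
Enumerate sums a + a' for a ≤ a' (symmetric, so this suffices):
a = -3: -3+-3=-6, -3+3=0, -3+4=1, -3+6=3, -3+9=6, -3+11=8, -3+12=9
a = 3: 3+3=6, 3+4=7, 3+6=9, 3+9=12, 3+11=14, 3+12=15
a = 4: 4+4=8, 4+6=10, 4+9=13, 4+11=15, 4+12=16
a = 6: 6+6=12, 6+9=15, 6+11=17, 6+12=18
a = 9: 9+9=18, 9+11=20, 9+12=21
a = 11: 11+11=22, 11+12=23
a = 12: 12+12=24
Distinct sums: {-6, 0, 1, 3, 6, 7, 8, 9, 10, 12, 13, 14, 15, 16, 17, 18, 20, 21, 22, 23, 24}
|A + A| = 21

|A + A| = 21


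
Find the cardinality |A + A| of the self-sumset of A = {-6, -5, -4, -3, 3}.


A + A = {a + a' : a, a' ∈ A}; |A| = 5.
General bounds: 2|A| - 1 ≤ |A + A| ≤ |A|(|A|+1)/2, i.e. 9 ≤ |A + A| ≤ 15.
Lower bound 2|A|-1 is attained iff A is an arithmetic progression.
Enumerate sums a + a' for a ≤ a' (symmetric, so this suffices):
a = -6: -6+-6=-12, -6+-5=-11, -6+-4=-10, -6+-3=-9, -6+3=-3
a = -5: -5+-5=-10, -5+-4=-9, -5+-3=-8, -5+3=-2
a = -4: -4+-4=-8, -4+-3=-7, -4+3=-1
a = -3: -3+-3=-6, -3+3=0
a = 3: 3+3=6
Distinct sums: {-12, -11, -10, -9, -8, -7, -6, -3, -2, -1, 0, 6}
|A + A| = 12

|A + A| = 12


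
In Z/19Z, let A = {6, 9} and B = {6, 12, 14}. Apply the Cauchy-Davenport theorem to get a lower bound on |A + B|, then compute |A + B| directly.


Cauchy-Davenport: |A + B| ≥ min(p, |A| + |B| - 1) for A, B nonempty in Z/pZ.
|A| = 2, |B| = 3, p = 19.
CD lower bound = min(19, 2 + 3 - 1) = min(19, 4) = 4.
Compute A + B mod 19 directly:
a = 6: 6+6=12, 6+12=18, 6+14=1
a = 9: 9+6=15, 9+12=2, 9+14=4
A + B = {1, 2, 4, 12, 15, 18}, so |A + B| = 6.
Verify: 6 ≥ 4? Yes ✓.

CD lower bound = 4, actual |A + B| = 6.


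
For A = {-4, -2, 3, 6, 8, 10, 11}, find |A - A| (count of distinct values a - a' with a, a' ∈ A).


A - A = {a - a' : a, a' ∈ A}; |A| = 7.
Bounds: 2|A|-1 ≤ |A - A| ≤ |A|² - |A| + 1, i.e. 13 ≤ |A - A| ≤ 43.
Note: 0 ∈ A - A always (from a - a). The set is symmetric: if d ∈ A - A then -d ∈ A - A.
Enumerate nonzero differences d = a - a' with a > a' (then include -d):
Positive differences: {1, 2, 3, 4, 5, 7, 8, 10, 12, 13, 14, 15}
Full difference set: {0} ∪ (positive diffs) ∪ (negative diffs).
|A - A| = 1 + 2·12 = 25 (matches direct enumeration: 25).

|A - A| = 25


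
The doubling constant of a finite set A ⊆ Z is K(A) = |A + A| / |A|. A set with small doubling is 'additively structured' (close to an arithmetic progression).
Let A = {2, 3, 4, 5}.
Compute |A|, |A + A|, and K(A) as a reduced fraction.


|A| = 4.
Compute A + A by enumerating all 16 pairs.
A + A = {4, 5, 6, 7, 8, 9, 10}, so |A + A| = 7.
K = |A + A| / |A| = 7/4 (already in lowest terms) ≈ 1.7500.
Reference: AP of size 4 gives K = 7/4 ≈ 1.7500; a fully generic set of size 4 gives K ≈ 2.5000.

|A| = 4, |A + A| = 7, K = 7/4.


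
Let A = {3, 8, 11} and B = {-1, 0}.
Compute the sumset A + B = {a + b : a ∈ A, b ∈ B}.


A + B = {a + b : a ∈ A, b ∈ B}.
Enumerate all |A|·|B| = 3·2 = 6 pairs (a, b) and collect distinct sums.
a = 3: 3+-1=2, 3+0=3
a = 8: 8+-1=7, 8+0=8
a = 11: 11+-1=10, 11+0=11
Collecting distinct sums: A + B = {2, 3, 7, 8, 10, 11}
|A + B| = 6

A + B = {2, 3, 7, 8, 10, 11}


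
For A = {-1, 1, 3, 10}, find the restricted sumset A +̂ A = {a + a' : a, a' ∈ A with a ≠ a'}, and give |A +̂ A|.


Restricted sumset: A +̂ A = {a + a' : a ∈ A, a' ∈ A, a ≠ a'}.
Equivalently, take A + A and drop any sum 2a that is achievable ONLY as a + a for a ∈ A (i.e. sums representable only with equal summands).
Enumerate pairs (a, a') with a < a' (symmetric, so each unordered pair gives one sum; this covers all a ≠ a'):
  -1 + 1 = 0
  -1 + 3 = 2
  -1 + 10 = 9
  1 + 3 = 4
  1 + 10 = 11
  3 + 10 = 13
Collected distinct sums: {0, 2, 4, 9, 11, 13}
|A +̂ A| = 6
(Reference bound: |A +̂ A| ≥ 2|A| - 3 for |A| ≥ 2, with |A| = 4 giving ≥ 5.)

|A +̂ A| = 6


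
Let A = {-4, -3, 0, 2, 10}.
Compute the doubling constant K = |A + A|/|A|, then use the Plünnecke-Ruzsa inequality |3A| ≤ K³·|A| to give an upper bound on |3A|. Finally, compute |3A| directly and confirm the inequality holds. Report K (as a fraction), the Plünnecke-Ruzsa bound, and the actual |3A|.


|A| = 5.
Step 1: Compute A + A by enumerating all 25 pairs.
A + A = {-8, -7, -6, -4, -3, -2, -1, 0, 2, 4, 6, 7, 10, 12, 20}, so |A + A| = 15.
Step 2: Doubling constant K = |A + A|/|A| = 15/5 = 15/5 ≈ 3.0000.
Step 3: Plünnecke-Ruzsa gives |3A| ≤ K³·|A| = (3.0000)³ · 5 ≈ 135.0000.
Step 4: Compute 3A = A + A + A directly by enumerating all triples (a,b,c) ∈ A³; |3A| = 29.
Step 5: Check 29 ≤ 135.0000? Yes ✓.

K = 15/5, Plünnecke-Ruzsa bound K³|A| ≈ 135.0000, |3A| = 29, inequality holds.


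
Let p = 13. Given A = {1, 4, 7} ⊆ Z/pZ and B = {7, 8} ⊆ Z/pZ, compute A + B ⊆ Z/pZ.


Work in Z/13Z: reduce every sum a + b modulo 13.
Enumerate all 6 pairs:
a = 1: 1+7=8, 1+8=9
a = 4: 4+7=11, 4+8=12
a = 7: 7+7=1, 7+8=2
Distinct residues collected: {1, 2, 8, 9, 11, 12}
|A + B| = 6 (out of 13 total residues).

A + B = {1, 2, 8, 9, 11, 12}


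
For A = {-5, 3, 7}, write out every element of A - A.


A - A = {a - a' : a, a' ∈ A}.
Compute a - a' for each ordered pair (a, a'):
a = -5: -5--5=0, -5-3=-8, -5-7=-12
a = 3: 3--5=8, 3-3=0, 3-7=-4
a = 7: 7--5=12, 7-3=4, 7-7=0
Collecting distinct values (and noting 0 appears from a-a):
A - A = {-12, -8, -4, 0, 4, 8, 12}
|A - A| = 7

A - A = {-12, -8, -4, 0, 4, 8, 12}


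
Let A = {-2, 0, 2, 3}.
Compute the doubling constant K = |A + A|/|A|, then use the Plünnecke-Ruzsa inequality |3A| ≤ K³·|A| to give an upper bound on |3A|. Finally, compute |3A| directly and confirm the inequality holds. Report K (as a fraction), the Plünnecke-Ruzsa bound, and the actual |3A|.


|A| = 4.
Step 1: Compute A + A by enumerating all 16 pairs.
A + A = {-4, -2, 0, 1, 2, 3, 4, 5, 6}, so |A + A| = 9.
Step 2: Doubling constant K = |A + A|/|A| = 9/4 = 9/4 ≈ 2.2500.
Step 3: Plünnecke-Ruzsa gives |3A| ≤ K³·|A| = (2.2500)³ · 4 ≈ 45.5625.
Step 4: Compute 3A = A + A + A directly by enumerating all triples (a,b,c) ∈ A³; |3A| = 14.
Step 5: Check 14 ≤ 45.5625? Yes ✓.

K = 9/4, Plünnecke-Ruzsa bound K³|A| ≈ 45.5625, |3A| = 14, inequality holds.


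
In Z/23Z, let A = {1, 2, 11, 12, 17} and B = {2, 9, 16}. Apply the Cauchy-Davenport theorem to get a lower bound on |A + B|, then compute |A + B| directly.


Cauchy-Davenport: |A + B| ≥ min(p, |A| + |B| - 1) for A, B nonempty in Z/pZ.
|A| = 5, |B| = 3, p = 23.
CD lower bound = min(23, 5 + 3 - 1) = min(23, 7) = 7.
Compute A + B mod 23 directly:
a = 1: 1+2=3, 1+9=10, 1+16=17
a = 2: 2+2=4, 2+9=11, 2+16=18
a = 11: 11+2=13, 11+9=20, 11+16=4
a = 12: 12+2=14, 12+9=21, 12+16=5
a = 17: 17+2=19, 17+9=3, 17+16=10
A + B = {3, 4, 5, 10, 11, 13, 14, 17, 18, 19, 20, 21}, so |A + B| = 12.
Verify: 12 ≥ 7? Yes ✓.

CD lower bound = 7, actual |A + B| = 12.


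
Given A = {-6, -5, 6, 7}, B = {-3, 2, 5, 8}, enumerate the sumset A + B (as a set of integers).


A + B = {a + b : a ∈ A, b ∈ B}.
Enumerate all |A|·|B| = 4·4 = 16 pairs (a, b) and collect distinct sums.
a = -6: -6+-3=-9, -6+2=-4, -6+5=-1, -6+8=2
a = -5: -5+-3=-8, -5+2=-3, -5+5=0, -5+8=3
a = 6: 6+-3=3, 6+2=8, 6+5=11, 6+8=14
a = 7: 7+-3=4, 7+2=9, 7+5=12, 7+8=15
Collecting distinct sums: A + B = {-9, -8, -4, -3, -1, 0, 2, 3, 4, 8, 9, 11, 12, 14, 15}
|A + B| = 15

A + B = {-9, -8, -4, -3, -1, 0, 2, 3, 4, 8, 9, 11, 12, 14, 15}


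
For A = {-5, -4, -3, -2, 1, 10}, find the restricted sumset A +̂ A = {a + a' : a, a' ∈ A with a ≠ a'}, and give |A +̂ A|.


Restricted sumset: A +̂ A = {a + a' : a ∈ A, a' ∈ A, a ≠ a'}.
Equivalently, take A + A and drop any sum 2a that is achievable ONLY as a + a for a ∈ A (i.e. sums representable only with equal summands).
Enumerate pairs (a, a') with a < a' (symmetric, so each unordered pair gives one sum; this covers all a ≠ a'):
  -5 + -4 = -9
  -5 + -3 = -8
  -5 + -2 = -7
  -5 + 1 = -4
  -5 + 10 = 5
  -4 + -3 = -7
  -4 + -2 = -6
  -4 + 1 = -3
  -4 + 10 = 6
  -3 + -2 = -5
  -3 + 1 = -2
  -3 + 10 = 7
  -2 + 1 = -1
  -2 + 10 = 8
  1 + 10 = 11
Collected distinct sums: {-9, -8, -7, -6, -5, -4, -3, -2, -1, 5, 6, 7, 8, 11}
|A +̂ A| = 14
(Reference bound: |A +̂ A| ≥ 2|A| - 3 for |A| ≥ 2, with |A| = 6 giving ≥ 9.)

|A +̂ A| = 14


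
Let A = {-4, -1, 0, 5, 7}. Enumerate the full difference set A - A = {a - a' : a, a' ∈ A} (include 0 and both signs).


A - A = {a - a' : a, a' ∈ A}.
Compute a - a' for each ordered pair (a, a'):
a = -4: -4--4=0, -4--1=-3, -4-0=-4, -4-5=-9, -4-7=-11
a = -1: -1--4=3, -1--1=0, -1-0=-1, -1-5=-6, -1-7=-8
a = 0: 0--4=4, 0--1=1, 0-0=0, 0-5=-5, 0-7=-7
a = 5: 5--4=9, 5--1=6, 5-0=5, 5-5=0, 5-7=-2
a = 7: 7--4=11, 7--1=8, 7-0=7, 7-5=2, 7-7=0
Collecting distinct values (and noting 0 appears from a-a):
A - A = {-11, -9, -8, -7, -6, -5, -4, -3, -2, -1, 0, 1, 2, 3, 4, 5, 6, 7, 8, 9, 11}
|A - A| = 21

A - A = {-11, -9, -8, -7, -6, -5, -4, -3, -2, -1, 0, 1, 2, 3, 4, 5, 6, 7, 8, 9, 11}


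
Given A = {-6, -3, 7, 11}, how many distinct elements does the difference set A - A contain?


A - A = {a - a' : a, a' ∈ A}; |A| = 4.
Bounds: 2|A|-1 ≤ |A - A| ≤ |A|² - |A| + 1, i.e. 7 ≤ |A - A| ≤ 13.
Note: 0 ∈ A - A always (from a - a). The set is symmetric: if d ∈ A - A then -d ∈ A - A.
Enumerate nonzero differences d = a - a' with a > a' (then include -d):
Positive differences: {3, 4, 10, 13, 14, 17}
Full difference set: {0} ∪ (positive diffs) ∪ (negative diffs).
|A - A| = 1 + 2·6 = 13 (matches direct enumeration: 13).

|A - A| = 13


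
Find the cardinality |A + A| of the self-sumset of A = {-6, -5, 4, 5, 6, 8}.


A + A = {a + a' : a, a' ∈ A}; |A| = 6.
General bounds: 2|A| - 1 ≤ |A + A| ≤ |A|(|A|+1)/2, i.e. 11 ≤ |A + A| ≤ 21.
Lower bound 2|A|-1 is attained iff A is an arithmetic progression.
Enumerate sums a + a' for a ≤ a' (symmetric, so this suffices):
a = -6: -6+-6=-12, -6+-5=-11, -6+4=-2, -6+5=-1, -6+6=0, -6+8=2
a = -5: -5+-5=-10, -5+4=-1, -5+5=0, -5+6=1, -5+8=3
a = 4: 4+4=8, 4+5=9, 4+6=10, 4+8=12
a = 5: 5+5=10, 5+6=11, 5+8=13
a = 6: 6+6=12, 6+8=14
a = 8: 8+8=16
Distinct sums: {-12, -11, -10, -2, -1, 0, 1, 2, 3, 8, 9, 10, 11, 12, 13, 14, 16}
|A + A| = 17

|A + A| = 17


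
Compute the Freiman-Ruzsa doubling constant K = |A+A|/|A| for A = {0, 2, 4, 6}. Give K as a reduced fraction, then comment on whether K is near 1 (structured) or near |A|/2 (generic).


|A| = 4.
Compute A + A by enumerating all 16 pairs.
A + A = {0, 2, 4, 6, 8, 10, 12}, so |A + A| = 7.
K = |A + A| / |A| = 7/4 (already in lowest terms) ≈ 1.7500.
Reference: AP of size 4 gives K = 7/4 ≈ 1.7500; a fully generic set of size 4 gives K ≈ 2.5000.

|A| = 4, |A + A| = 7, K = 7/4.


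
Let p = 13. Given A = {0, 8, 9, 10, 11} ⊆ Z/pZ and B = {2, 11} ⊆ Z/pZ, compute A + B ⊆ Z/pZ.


Work in Z/13Z: reduce every sum a + b modulo 13.
Enumerate all 10 pairs:
a = 0: 0+2=2, 0+11=11
a = 8: 8+2=10, 8+11=6
a = 9: 9+2=11, 9+11=7
a = 10: 10+2=12, 10+11=8
a = 11: 11+2=0, 11+11=9
Distinct residues collected: {0, 2, 6, 7, 8, 9, 10, 11, 12}
|A + B| = 9 (out of 13 total residues).

A + B = {0, 2, 6, 7, 8, 9, 10, 11, 12}


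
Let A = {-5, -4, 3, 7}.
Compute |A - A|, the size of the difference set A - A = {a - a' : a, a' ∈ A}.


A - A = {a - a' : a, a' ∈ A}; |A| = 4.
Bounds: 2|A|-1 ≤ |A - A| ≤ |A|² - |A| + 1, i.e. 7 ≤ |A - A| ≤ 13.
Note: 0 ∈ A - A always (from a - a). The set is symmetric: if d ∈ A - A then -d ∈ A - A.
Enumerate nonzero differences d = a - a' with a > a' (then include -d):
Positive differences: {1, 4, 7, 8, 11, 12}
Full difference set: {0} ∪ (positive diffs) ∪ (negative diffs).
|A - A| = 1 + 2·6 = 13 (matches direct enumeration: 13).

|A - A| = 13


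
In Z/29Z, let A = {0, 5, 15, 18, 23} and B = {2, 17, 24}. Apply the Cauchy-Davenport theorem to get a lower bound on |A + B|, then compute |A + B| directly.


Cauchy-Davenport: |A + B| ≥ min(p, |A| + |B| - 1) for A, B nonempty in Z/pZ.
|A| = 5, |B| = 3, p = 29.
CD lower bound = min(29, 5 + 3 - 1) = min(29, 7) = 7.
Compute A + B mod 29 directly:
a = 0: 0+2=2, 0+17=17, 0+24=24
a = 5: 5+2=7, 5+17=22, 5+24=0
a = 15: 15+2=17, 15+17=3, 15+24=10
a = 18: 18+2=20, 18+17=6, 18+24=13
a = 23: 23+2=25, 23+17=11, 23+24=18
A + B = {0, 2, 3, 6, 7, 10, 11, 13, 17, 18, 20, 22, 24, 25}, so |A + B| = 14.
Verify: 14 ≥ 7? Yes ✓.

CD lower bound = 7, actual |A + B| = 14.


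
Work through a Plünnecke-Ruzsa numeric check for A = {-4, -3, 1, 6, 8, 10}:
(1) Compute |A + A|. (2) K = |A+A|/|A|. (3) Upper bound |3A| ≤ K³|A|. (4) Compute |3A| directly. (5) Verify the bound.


|A| = 6.
Step 1: Compute A + A by enumerating all 36 pairs.
A + A = {-8, -7, -6, -3, -2, 2, 3, 4, 5, 6, 7, 9, 11, 12, 14, 16, 18, 20}, so |A + A| = 18.
Step 2: Doubling constant K = |A + A|/|A| = 18/6 = 18/6 ≈ 3.0000.
Step 3: Plünnecke-Ruzsa gives |3A| ≤ K³·|A| = (3.0000)³ · 6 ≈ 162.0000.
Step 4: Compute 3A = A + A + A directly by enumerating all triples (a,b,c) ∈ A³; |3A| = 36.
Step 5: Check 36 ≤ 162.0000? Yes ✓.

K = 18/6, Plünnecke-Ruzsa bound K³|A| ≈ 162.0000, |3A| = 36, inequality holds.


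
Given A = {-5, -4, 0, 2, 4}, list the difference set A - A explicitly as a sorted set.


A - A = {a - a' : a, a' ∈ A}.
Compute a - a' for each ordered pair (a, a'):
a = -5: -5--5=0, -5--4=-1, -5-0=-5, -5-2=-7, -5-4=-9
a = -4: -4--5=1, -4--4=0, -4-0=-4, -4-2=-6, -4-4=-8
a = 0: 0--5=5, 0--4=4, 0-0=0, 0-2=-2, 0-4=-4
a = 2: 2--5=7, 2--4=6, 2-0=2, 2-2=0, 2-4=-2
a = 4: 4--5=9, 4--4=8, 4-0=4, 4-2=2, 4-4=0
Collecting distinct values (and noting 0 appears from a-a):
A - A = {-9, -8, -7, -6, -5, -4, -2, -1, 0, 1, 2, 4, 5, 6, 7, 8, 9}
|A - A| = 17

A - A = {-9, -8, -7, -6, -5, -4, -2, -1, 0, 1, 2, 4, 5, 6, 7, 8, 9}


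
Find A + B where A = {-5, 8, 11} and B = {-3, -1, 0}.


A + B = {a + b : a ∈ A, b ∈ B}.
Enumerate all |A|·|B| = 3·3 = 9 pairs (a, b) and collect distinct sums.
a = -5: -5+-3=-8, -5+-1=-6, -5+0=-5
a = 8: 8+-3=5, 8+-1=7, 8+0=8
a = 11: 11+-3=8, 11+-1=10, 11+0=11
Collecting distinct sums: A + B = {-8, -6, -5, 5, 7, 8, 10, 11}
|A + B| = 8

A + B = {-8, -6, -5, 5, 7, 8, 10, 11}


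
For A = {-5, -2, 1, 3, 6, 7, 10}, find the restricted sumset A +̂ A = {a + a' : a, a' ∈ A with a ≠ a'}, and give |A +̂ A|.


Restricted sumset: A +̂ A = {a + a' : a ∈ A, a' ∈ A, a ≠ a'}.
Equivalently, take A + A and drop any sum 2a that is achievable ONLY as a + a for a ∈ A (i.e. sums representable only with equal summands).
Enumerate pairs (a, a') with a < a' (symmetric, so each unordered pair gives one sum; this covers all a ≠ a'):
  -5 + -2 = -7
  -5 + 1 = -4
  -5 + 3 = -2
  -5 + 6 = 1
  -5 + 7 = 2
  -5 + 10 = 5
  -2 + 1 = -1
  -2 + 3 = 1
  -2 + 6 = 4
  -2 + 7 = 5
  -2 + 10 = 8
  1 + 3 = 4
  1 + 6 = 7
  1 + 7 = 8
  1 + 10 = 11
  3 + 6 = 9
  3 + 7 = 10
  3 + 10 = 13
  6 + 7 = 13
  6 + 10 = 16
  7 + 10 = 17
Collected distinct sums: {-7, -4, -2, -1, 1, 2, 4, 5, 7, 8, 9, 10, 11, 13, 16, 17}
|A +̂ A| = 16
(Reference bound: |A +̂ A| ≥ 2|A| - 3 for |A| ≥ 2, with |A| = 7 giving ≥ 11.)

|A +̂ A| = 16


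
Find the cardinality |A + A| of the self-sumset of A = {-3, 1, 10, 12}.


A + A = {a + a' : a, a' ∈ A}; |A| = 4.
General bounds: 2|A| - 1 ≤ |A + A| ≤ |A|(|A|+1)/2, i.e. 7 ≤ |A + A| ≤ 10.
Lower bound 2|A|-1 is attained iff A is an arithmetic progression.
Enumerate sums a + a' for a ≤ a' (symmetric, so this suffices):
a = -3: -3+-3=-6, -3+1=-2, -3+10=7, -3+12=9
a = 1: 1+1=2, 1+10=11, 1+12=13
a = 10: 10+10=20, 10+12=22
a = 12: 12+12=24
Distinct sums: {-6, -2, 2, 7, 9, 11, 13, 20, 22, 24}
|A + A| = 10

|A + A| = 10


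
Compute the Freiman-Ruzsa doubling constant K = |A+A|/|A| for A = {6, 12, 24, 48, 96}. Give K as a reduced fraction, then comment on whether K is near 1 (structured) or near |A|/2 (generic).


|A| = 5.
Compute A + A by enumerating all 25 pairs.
A + A = {12, 18, 24, 30, 36, 48, 54, 60, 72, 96, 102, 108, 120, 144, 192}, so |A + A| = 15.
K = |A + A| / |A| = 15/5 = 3/1 ≈ 3.0000.
Reference: AP of size 5 gives K = 9/5 ≈ 1.8000; a fully generic set of size 5 gives K ≈ 3.0000.

|A| = 5, |A + A| = 15, K = 15/5 = 3/1.


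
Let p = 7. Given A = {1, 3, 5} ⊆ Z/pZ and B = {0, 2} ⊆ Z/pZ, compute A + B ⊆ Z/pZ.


Work in Z/7Z: reduce every sum a + b modulo 7.
Enumerate all 6 pairs:
a = 1: 1+0=1, 1+2=3
a = 3: 3+0=3, 3+2=5
a = 5: 5+0=5, 5+2=0
Distinct residues collected: {0, 1, 3, 5}
|A + B| = 4 (out of 7 total residues).

A + B = {0, 1, 3, 5}


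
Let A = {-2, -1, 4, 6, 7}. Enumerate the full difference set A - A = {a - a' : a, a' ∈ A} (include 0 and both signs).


A - A = {a - a' : a, a' ∈ A}.
Compute a - a' for each ordered pair (a, a'):
a = -2: -2--2=0, -2--1=-1, -2-4=-6, -2-6=-8, -2-7=-9
a = -1: -1--2=1, -1--1=0, -1-4=-5, -1-6=-7, -1-7=-8
a = 4: 4--2=6, 4--1=5, 4-4=0, 4-6=-2, 4-7=-3
a = 6: 6--2=8, 6--1=7, 6-4=2, 6-6=0, 6-7=-1
a = 7: 7--2=9, 7--1=8, 7-4=3, 7-6=1, 7-7=0
Collecting distinct values (and noting 0 appears from a-a):
A - A = {-9, -8, -7, -6, -5, -3, -2, -1, 0, 1, 2, 3, 5, 6, 7, 8, 9}
|A - A| = 17

A - A = {-9, -8, -7, -6, -5, -3, -2, -1, 0, 1, 2, 3, 5, 6, 7, 8, 9}


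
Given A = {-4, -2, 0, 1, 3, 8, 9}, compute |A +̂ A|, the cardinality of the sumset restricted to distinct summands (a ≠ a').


Restricted sumset: A +̂ A = {a + a' : a ∈ A, a' ∈ A, a ≠ a'}.
Equivalently, take A + A and drop any sum 2a that is achievable ONLY as a + a for a ∈ A (i.e. sums representable only with equal summands).
Enumerate pairs (a, a') with a < a' (symmetric, so each unordered pair gives one sum; this covers all a ≠ a'):
  -4 + -2 = -6
  -4 + 0 = -4
  -4 + 1 = -3
  -4 + 3 = -1
  -4 + 8 = 4
  -4 + 9 = 5
  -2 + 0 = -2
  -2 + 1 = -1
  -2 + 3 = 1
  -2 + 8 = 6
  -2 + 9 = 7
  0 + 1 = 1
  0 + 3 = 3
  0 + 8 = 8
  0 + 9 = 9
  1 + 3 = 4
  1 + 8 = 9
  1 + 9 = 10
  3 + 8 = 11
  3 + 9 = 12
  8 + 9 = 17
Collected distinct sums: {-6, -4, -3, -2, -1, 1, 3, 4, 5, 6, 7, 8, 9, 10, 11, 12, 17}
|A +̂ A| = 17
(Reference bound: |A +̂ A| ≥ 2|A| - 3 for |A| ≥ 2, with |A| = 7 giving ≥ 11.)

|A +̂ A| = 17


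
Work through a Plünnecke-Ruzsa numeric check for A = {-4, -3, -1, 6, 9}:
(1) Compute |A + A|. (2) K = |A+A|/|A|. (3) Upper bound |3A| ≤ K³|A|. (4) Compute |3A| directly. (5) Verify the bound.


|A| = 5.
Step 1: Compute A + A by enumerating all 25 pairs.
A + A = {-8, -7, -6, -5, -4, -2, 2, 3, 5, 6, 8, 12, 15, 18}, so |A + A| = 14.
Step 2: Doubling constant K = |A + A|/|A| = 14/5 = 14/5 ≈ 2.8000.
Step 3: Plünnecke-Ruzsa gives |3A| ≤ K³·|A| = (2.8000)³ · 5 ≈ 109.7600.
Step 4: Compute 3A = A + A + A directly by enumerating all triples (a,b,c) ∈ A³; |3A| = 29.
Step 5: Check 29 ≤ 109.7600? Yes ✓.

K = 14/5, Plünnecke-Ruzsa bound K³|A| ≈ 109.7600, |3A| = 29, inequality holds.


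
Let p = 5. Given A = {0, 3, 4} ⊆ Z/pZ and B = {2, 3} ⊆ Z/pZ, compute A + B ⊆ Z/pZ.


Work in Z/5Z: reduce every sum a + b modulo 5.
Enumerate all 6 pairs:
a = 0: 0+2=2, 0+3=3
a = 3: 3+2=0, 3+3=1
a = 4: 4+2=1, 4+3=2
Distinct residues collected: {0, 1, 2, 3}
|A + B| = 4 (out of 5 total residues).

A + B = {0, 1, 2, 3}


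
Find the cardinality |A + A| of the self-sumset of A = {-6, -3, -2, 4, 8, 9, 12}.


A + A = {a + a' : a, a' ∈ A}; |A| = 7.
General bounds: 2|A| - 1 ≤ |A + A| ≤ |A|(|A|+1)/2, i.e. 13 ≤ |A + A| ≤ 28.
Lower bound 2|A|-1 is attained iff A is an arithmetic progression.
Enumerate sums a + a' for a ≤ a' (symmetric, so this suffices):
a = -6: -6+-6=-12, -6+-3=-9, -6+-2=-8, -6+4=-2, -6+8=2, -6+9=3, -6+12=6
a = -3: -3+-3=-6, -3+-2=-5, -3+4=1, -3+8=5, -3+9=6, -3+12=9
a = -2: -2+-2=-4, -2+4=2, -2+8=6, -2+9=7, -2+12=10
a = 4: 4+4=8, 4+8=12, 4+9=13, 4+12=16
a = 8: 8+8=16, 8+9=17, 8+12=20
a = 9: 9+9=18, 9+12=21
a = 12: 12+12=24
Distinct sums: {-12, -9, -8, -6, -5, -4, -2, 1, 2, 3, 5, 6, 7, 8, 9, 10, 12, 13, 16, 17, 18, 20, 21, 24}
|A + A| = 24

|A + A| = 24


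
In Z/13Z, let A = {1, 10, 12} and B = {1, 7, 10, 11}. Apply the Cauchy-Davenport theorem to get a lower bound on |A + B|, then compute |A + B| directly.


Cauchy-Davenport: |A + B| ≥ min(p, |A| + |B| - 1) for A, B nonempty in Z/pZ.
|A| = 3, |B| = 4, p = 13.
CD lower bound = min(13, 3 + 4 - 1) = min(13, 6) = 6.
Compute A + B mod 13 directly:
a = 1: 1+1=2, 1+7=8, 1+10=11, 1+11=12
a = 10: 10+1=11, 10+7=4, 10+10=7, 10+11=8
a = 12: 12+1=0, 12+7=6, 12+10=9, 12+11=10
A + B = {0, 2, 4, 6, 7, 8, 9, 10, 11, 12}, so |A + B| = 10.
Verify: 10 ≥ 6? Yes ✓.

CD lower bound = 6, actual |A + B| = 10.


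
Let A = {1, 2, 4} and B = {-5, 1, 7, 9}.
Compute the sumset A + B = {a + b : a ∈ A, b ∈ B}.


A + B = {a + b : a ∈ A, b ∈ B}.
Enumerate all |A|·|B| = 3·4 = 12 pairs (a, b) and collect distinct sums.
a = 1: 1+-5=-4, 1+1=2, 1+7=8, 1+9=10
a = 2: 2+-5=-3, 2+1=3, 2+7=9, 2+9=11
a = 4: 4+-5=-1, 4+1=5, 4+7=11, 4+9=13
Collecting distinct sums: A + B = {-4, -3, -1, 2, 3, 5, 8, 9, 10, 11, 13}
|A + B| = 11

A + B = {-4, -3, -1, 2, 3, 5, 8, 9, 10, 11, 13}


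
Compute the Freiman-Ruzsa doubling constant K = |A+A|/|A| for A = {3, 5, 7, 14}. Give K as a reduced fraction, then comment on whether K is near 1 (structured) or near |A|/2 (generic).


|A| = 4.
Compute A + A by enumerating all 16 pairs.
A + A = {6, 8, 10, 12, 14, 17, 19, 21, 28}, so |A + A| = 9.
K = |A + A| / |A| = 9/4 (already in lowest terms) ≈ 2.2500.
Reference: AP of size 4 gives K = 7/4 ≈ 1.7500; a fully generic set of size 4 gives K ≈ 2.5000.

|A| = 4, |A + A| = 9, K = 9/4.


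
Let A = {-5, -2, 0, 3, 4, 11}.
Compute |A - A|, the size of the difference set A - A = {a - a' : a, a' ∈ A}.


A - A = {a - a' : a, a' ∈ A}; |A| = 6.
Bounds: 2|A|-1 ≤ |A - A| ≤ |A|² - |A| + 1, i.e. 11 ≤ |A - A| ≤ 31.
Note: 0 ∈ A - A always (from a - a). The set is symmetric: if d ∈ A - A then -d ∈ A - A.
Enumerate nonzero differences d = a - a' with a > a' (then include -d):
Positive differences: {1, 2, 3, 4, 5, 6, 7, 8, 9, 11, 13, 16}
Full difference set: {0} ∪ (positive diffs) ∪ (negative diffs).
|A - A| = 1 + 2·12 = 25 (matches direct enumeration: 25).

|A - A| = 25


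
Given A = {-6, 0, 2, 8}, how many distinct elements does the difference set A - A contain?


A - A = {a - a' : a, a' ∈ A}; |A| = 4.
Bounds: 2|A|-1 ≤ |A - A| ≤ |A|² - |A| + 1, i.e. 7 ≤ |A - A| ≤ 13.
Note: 0 ∈ A - A always (from a - a). The set is symmetric: if d ∈ A - A then -d ∈ A - A.
Enumerate nonzero differences d = a - a' with a > a' (then include -d):
Positive differences: {2, 6, 8, 14}
Full difference set: {0} ∪ (positive diffs) ∪ (negative diffs).
|A - A| = 1 + 2·4 = 9 (matches direct enumeration: 9).

|A - A| = 9


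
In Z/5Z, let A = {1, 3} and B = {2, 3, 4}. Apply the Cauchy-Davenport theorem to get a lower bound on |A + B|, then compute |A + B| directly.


Cauchy-Davenport: |A + B| ≥ min(p, |A| + |B| - 1) for A, B nonempty in Z/pZ.
|A| = 2, |B| = 3, p = 5.
CD lower bound = min(5, 2 + 3 - 1) = min(5, 4) = 4.
Compute A + B mod 5 directly:
a = 1: 1+2=3, 1+3=4, 1+4=0
a = 3: 3+2=0, 3+3=1, 3+4=2
A + B = {0, 1, 2, 3, 4}, so |A + B| = 5.
Verify: 5 ≥ 4? Yes ✓.

CD lower bound = 4, actual |A + B| = 5.


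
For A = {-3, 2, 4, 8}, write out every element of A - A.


A - A = {a - a' : a, a' ∈ A}.
Compute a - a' for each ordered pair (a, a'):
a = -3: -3--3=0, -3-2=-5, -3-4=-7, -3-8=-11
a = 2: 2--3=5, 2-2=0, 2-4=-2, 2-8=-6
a = 4: 4--3=7, 4-2=2, 4-4=0, 4-8=-4
a = 8: 8--3=11, 8-2=6, 8-4=4, 8-8=0
Collecting distinct values (and noting 0 appears from a-a):
A - A = {-11, -7, -6, -5, -4, -2, 0, 2, 4, 5, 6, 7, 11}
|A - A| = 13

A - A = {-11, -7, -6, -5, -4, -2, 0, 2, 4, 5, 6, 7, 11}


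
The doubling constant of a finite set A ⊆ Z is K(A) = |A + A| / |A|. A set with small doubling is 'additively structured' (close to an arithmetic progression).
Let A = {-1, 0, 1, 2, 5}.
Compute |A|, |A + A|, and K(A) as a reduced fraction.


|A| = 5.
Compute A + A by enumerating all 25 pairs.
A + A = {-2, -1, 0, 1, 2, 3, 4, 5, 6, 7, 10}, so |A + A| = 11.
K = |A + A| / |A| = 11/5 (already in lowest terms) ≈ 2.2000.
Reference: AP of size 5 gives K = 9/5 ≈ 1.8000; a fully generic set of size 5 gives K ≈ 3.0000.

|A| = 5, |A + A| = 11, K = 11/5.


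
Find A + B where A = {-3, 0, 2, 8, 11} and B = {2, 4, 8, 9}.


A + B = {a + b : a ∈ A, b ∈ B}.
Enumerate all |A|·|B| = 5·4 = 20 pairs (a, b) and collect distinct sums.
a = -3: -3+2=-1, -3+4=1, -3+8=5, -3+9=6
a = 0: 0+2=2, 0+4=4, 0+8=8, 0+9=9
a = 2: 2+2=4, 2+4=6, 2+8=10, 2+9=11
a = 8: 8+2=10, 8+4=12, 8+8=16, 8+9=17
a = 11: 11+2=13, 11+4=15, 11+8=19, 11+9=20
Collecting distinct sums: A + B = {-1, 1, 2, 4, 5, 6, 8, 9, 10, 11, 12, 13, 15, 16, 17, 19, 20}
|A + B| = 17

A + B = {-1, 1, 2, 4, 5, 6, 8, 9, 10, 11, 12, 13, 15, 16, 17, 19, 20}


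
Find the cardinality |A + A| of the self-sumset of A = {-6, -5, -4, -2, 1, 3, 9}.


A + A = {a + a' : a, a' ∈ A}; |A| = 7.
General bounds: 2|A| - 1 ≤ |A + A| ≤ |A|(|A|+1)/2, i.e. 13 ≤ |A + A| ≤ 28.
Lower bound 2|A|-1 is attained iff A is an arithmetic progression.
Enumerate sums a + a' for a ≤ a' (symmetric, so this suffices):
a = -6: -6+-6=-12, -6+-5=-11, -6+-4=-10, -6+-2=-8, -6+1=-5, -6+3=-3, -6+9=3
a = -5: -5+-5=-10, -5+-4=-9, -5+-2=-7, -5+1=-4, -5+3=-2, -5+9=4
a = -4: -4+-4=-8, -4+-2=-6, -4+1=-3, -4+3=-1, -4+9=5
a = -2: -2+-2=-4, -2+1=-1, -2+3=1, -2+9=7
a = 1: 1+1=2, 1+3=4, 1+9=10
a = 3: 3+3=6, 3+9=12
a = 9: 9+9=18
Distinct sums: {-12, -11, -10, -9, -8, -7, -6, -5, -4, -3, -2, -1, 1, 2, 3, 4, 5, 6, 7, 10, 12, 18}
|A + A| = 22

|A + A| = 22
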